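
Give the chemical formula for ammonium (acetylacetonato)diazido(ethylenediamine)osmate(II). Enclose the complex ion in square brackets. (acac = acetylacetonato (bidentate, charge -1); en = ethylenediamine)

NH4[Os(acac)(en)(N3)2]

Ligands: 2 azido (N3, -1), 1 acetylacetonato (acac, -1), 1 ethylenediamine (en, neutral). Ligand charge sum = -3.
Charge balance with ammonium (+1) requires 1 complex ion per 1 ammonium.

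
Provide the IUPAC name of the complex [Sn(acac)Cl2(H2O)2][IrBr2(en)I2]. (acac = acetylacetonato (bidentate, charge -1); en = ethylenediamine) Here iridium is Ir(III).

(acetylacetonato)diaquadichlorotin(IV) dibromo(ethylenediamine)diiodoiridate(III)

Ir is given as +3; the anion's ligand charges sum to -4, so the complex anion is 1−.
A 1:1 salt means the cation carries the equal and opposite charge, 1+.
Cation: ligand charges sum to -3; for the ion to be 1+, Sn = +4.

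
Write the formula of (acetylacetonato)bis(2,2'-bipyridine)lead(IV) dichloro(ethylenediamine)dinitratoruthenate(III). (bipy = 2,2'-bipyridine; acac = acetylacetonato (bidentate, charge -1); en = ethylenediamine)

[Pb(acac)(bipy)2][RuCl2(en)(NO3)2]3

Cation [Pb…]: ligand charges -1, Pb(IV) ⇒ ion charge 3+.
Anion [Ru…]: ligand charges -4, Ru(III) ⇒ ion charge 1−.
One 3+ cation requires 3 of the 1− anion.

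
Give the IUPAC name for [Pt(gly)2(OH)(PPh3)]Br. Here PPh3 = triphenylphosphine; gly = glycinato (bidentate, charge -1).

bis(glycinato)hydroxo(triphenylphosphine)platinum(IV) bromide

The 1 bromide counter-ion carries a total charge of -1, so each complex ion is 1+.
Ligand charges: 1×triphenylphosphine (neutral), 1×hydroxo (-1 each), 2×glycinato (-1 each); total -3. So Pt + (-3) = 1+, giving Pt = +4.
Ligands are named alphabetically: glycinato before hydroxo before triphenylphosphine.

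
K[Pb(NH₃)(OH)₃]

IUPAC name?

potassium amminetrihydroxoplumbate(II)

The 1 potassium counter-ion carries a total charge of +1, so each complex ion is 1−.
Ligand charges: 3×hydroxo (-1 each), 1×ammine (neutral); total -3. So Pb + (-3) = 1−, giving Pb = +2.
Ligands are named alphabetically: ammine before hydroxo.
The complex ion is anionic, so lead takes the -ate form plumbate(II).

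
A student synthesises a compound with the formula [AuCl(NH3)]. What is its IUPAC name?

There is no counter-ion, so the complex is neutral overall.
Ligand charges: 1×chloro (-1 each), 1×ammine (neutral); total -1. So Au + (-1) = 0, giving Au = +1.
Ligands are named alphabetically: ammine before chloro.

amminechlorogold(I)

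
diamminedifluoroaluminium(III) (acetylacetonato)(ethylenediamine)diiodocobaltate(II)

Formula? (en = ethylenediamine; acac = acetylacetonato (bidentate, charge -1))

Cation [Al…]: ligand charges -2, Al(III) ⇒ ion charge 1+.
Anion [Co…]: ligand charges -3, Co(II) ⇒ ion charge 1−.
One 1+ cation balances one 1− anion.

[AlF2(NH3)2][Co(acac)(en)I2]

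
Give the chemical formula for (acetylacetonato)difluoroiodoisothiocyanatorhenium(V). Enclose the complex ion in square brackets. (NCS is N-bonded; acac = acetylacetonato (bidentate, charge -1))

Ligands: 1 isothiocyanato (NCS, -1), 1 acetylacetonato (acac, -1), 1 iodo (I, -1), 2 fluoro (F, -1). Ligand charge sum = -5.
With Re in oxidation state +5, the complex ion is [Re...].

[Re(acac)F2I(NCS)]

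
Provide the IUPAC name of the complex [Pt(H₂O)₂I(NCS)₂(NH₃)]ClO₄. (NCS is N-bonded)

The 1 perchlorate counter-ion carries a total charge of -1, so each complex ion is 1+.
Ligand charges: 2×isothiocyanato (-1 each), 1×iodo (-1 each), 2×aqua (neutral), 1×ammine (neutral); total -3. So Pt + (-3) = 1+, giving Pt = +4.
Ligands are named alphabetically: ammine before aqua before iodo before isothiocyanato.

amminediaquaiododiisothiocyanatoplatinum(IV) perchlorate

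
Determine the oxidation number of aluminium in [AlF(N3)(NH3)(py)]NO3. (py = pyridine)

1 nitrate outside the brackets (-1 each) → the complex ion is 1+.
Ligand charges: 1×F = -1; 1×py neutral; 1×NH3 neutral; 1×N3 = -1; sum -2.
Al + (-2) = 1+ ⇒ Al is +3.

+3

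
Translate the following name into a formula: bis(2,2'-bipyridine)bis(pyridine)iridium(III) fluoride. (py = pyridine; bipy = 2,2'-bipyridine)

Ligands: 2 pyridine (py, neutral), 2 2,2'-bipyridine (bipy, neutral). Ligand charge sum = 0.
With Ir in oxidation state +3, the complex ion is [Ir...]^3+.
Charge balance with fluoride (-1) requires 1 complex ion per 3 fluoride.

[Ir(bipy)2(py)2]F3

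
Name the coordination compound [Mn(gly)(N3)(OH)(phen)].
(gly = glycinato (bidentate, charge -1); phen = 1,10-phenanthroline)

There is no counter-ion, so the complex is neutral overall.
Ligand charges: 1×glycinato (-1 each), 1×azido (-1 each), 1×1,10-phenanthroline (neutral), 1×hydroxo (-1 each); total -3. So Mn + (-3) = 0, giving Mn = +3.
Ligands are named alphabetically: azido before glycinato before hydroxo before phenanthroline.

azido(glycinato)hydroxo(1,10-phenanthroline)manganese(III)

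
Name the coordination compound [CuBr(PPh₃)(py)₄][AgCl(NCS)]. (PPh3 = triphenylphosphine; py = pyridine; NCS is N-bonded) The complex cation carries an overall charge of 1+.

The complex cation is given as 1+; its ligand charges sum to -1, so Cu = +2.
A 1:1 salt means the anion carries the equal and opposite charge, 1−.
Anion: ligand charges sum to -2; for the ion to be 1−, Ag = +1.

bromotetrakis(pyridine)(triphenylphosphine)copper(II) chloroisothiocyanatoargentate(I)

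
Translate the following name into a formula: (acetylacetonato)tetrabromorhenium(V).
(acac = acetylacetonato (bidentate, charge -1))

Ligands: 4 bromo (Br, -1), 1 acetylacetonato (acac, -1). Ligand charge sum = -5.
With Re in oxidation state +5, the complex ion is [Re...].

[Re(acac)Br4]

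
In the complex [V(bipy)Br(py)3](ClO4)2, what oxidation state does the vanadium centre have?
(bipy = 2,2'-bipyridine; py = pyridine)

+3

2 perchlorate outside the brackets (-1 each) → the complex ion is 2+.
Ligand charges: 1×Br = -1; 1×bipy neutral; 3×py neutral; sum -1.
V + (-1) = 2+ ⇒ V is +3.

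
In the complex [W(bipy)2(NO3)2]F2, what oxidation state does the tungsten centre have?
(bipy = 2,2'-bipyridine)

2 fluoride outside the brackets (-1 each) → the complex ion is 2+.
Ligand charges: 2×NO3 = -2; 2×bipy neutral; sum -2.
W + (-2) = 2+ ⇒ W is +4.

+4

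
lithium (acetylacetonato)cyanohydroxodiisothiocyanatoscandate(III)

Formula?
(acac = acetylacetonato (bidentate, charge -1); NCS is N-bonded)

Ligands: 1 hydroxo (OH, -1), 1 acetylacetonato (acac, -1), 1 cyano (CN, -1), 2 isothiocyanato (NCS, -1). Ligand charge sum = -5.
With Sc in oxidation state +3, the complex ion is [Sc...]^2−.
Charge balance with lithium (+1) requires 1 complex ion per 2 lithium.

Li2[Sc(acac)(CN)(NCS)2(OH)]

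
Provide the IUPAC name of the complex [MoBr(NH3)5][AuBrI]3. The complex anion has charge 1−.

pentaamminebromomolybdenum(IV) bromoiodoaurate(I)

Both ions are complex: the cation is named first with the plain metal name, the anion second with the -ate form; each ion's ligands are alphabetised independently.
The complex anion is given as 1−; its ligand charges sum to -2, so Au = +1.
With 3 anions per cation, the cation must be 3×1 = 3+.
Cation: ligand charges sum to -1; for the ion to be 3+, Mo = +4.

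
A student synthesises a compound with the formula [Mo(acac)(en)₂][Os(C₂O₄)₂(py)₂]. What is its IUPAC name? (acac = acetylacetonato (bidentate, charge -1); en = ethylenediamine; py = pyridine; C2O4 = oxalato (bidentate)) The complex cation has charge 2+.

Both ions are complex: the cation is named first with the plain metal name, the anion second with the -ate form; each ion's ligands are alphabetised independently.
The complex cation is given as 2+; its ligand charges sum to -1, so Mo = +3.
A 1:1 salt means the anion carries the equal and opposite charge, 2−.
Anion: ligand charges sum to -4; for the ion to be 2−, Os = +2.

(acetylacetonato)bis(ethylenediamine)molybdenum(III) dioxalatobis(pyridine)osmate(II)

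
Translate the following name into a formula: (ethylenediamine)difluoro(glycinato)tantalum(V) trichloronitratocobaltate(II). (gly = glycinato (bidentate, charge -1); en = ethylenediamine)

[Ta(en)F2(gly)][CoCl3(NO3)]

Cation [Ta…]: ligand charges -3, Ta(V) ⇒ ion charge 2+.
Anion [Co…]: ligand charges -4, Co(II) ⇒ ion charge 2−.
One 2+ cation balances one 2− anion.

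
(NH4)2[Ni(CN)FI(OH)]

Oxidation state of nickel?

2 ammonium outside the brackets (+1 each) → the complex ion is 2−.
Ligand charges: 1×OH = -1; 1×I = -1; 1×CN = -1; 1×F = -1; sum -4.
Ni + (-4) = 2− ⇒ Ni is +2.

+2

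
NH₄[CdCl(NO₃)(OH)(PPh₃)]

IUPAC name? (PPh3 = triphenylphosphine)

The 1 ammonium counter-ion carries a total charge of +1, so each complex ion is 1−.
Ligand charges: 1×triphenylphosphine (neutral), 1×chloro (-1 each), 1×nitrato (-1 each), 1×hydroxo (-1 each); total -3. So Cd + (-3) = 1−, giving Cd = +2.
Ligands are named alphabetically: chloro before hydroxo before nitrato before triphenylphosphine.
The complex ion is anionic, so cadmium takes the -ate form cadmate(II).

ammonium chlorohydroxonitrato(triphenylphosphine)cadmate(II)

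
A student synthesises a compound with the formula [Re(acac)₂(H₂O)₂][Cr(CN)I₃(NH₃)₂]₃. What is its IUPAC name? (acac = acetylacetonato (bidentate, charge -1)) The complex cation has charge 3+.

Both ions are complex: the cation is named first with the plain metal name, the anion second with the -ate form; each ion's ligands are alphabetised independently.
The complex cation is given as 3+; its ligand charges sum to -2, so Re = +5.
With 3 anions per cation, each anion must be 3/3 = 1−.
Anion: ligand charges sum to -4; for the ion to be 1−, Cr = +3.

bis(acetylacetonato)diaquarhenium(V) diamminecyanotriiodochromate(III)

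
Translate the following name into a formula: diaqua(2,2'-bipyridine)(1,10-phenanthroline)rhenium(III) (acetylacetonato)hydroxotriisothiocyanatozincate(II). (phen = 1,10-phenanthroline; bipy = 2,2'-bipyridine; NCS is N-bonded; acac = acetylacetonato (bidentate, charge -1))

[Re(bipy)(H2O)2(phen)][Zn(acac)(NCS)3(OH)]

Cation [Re…]: ligand charges 0, Re(III) ⇒ ion charge 3+.
Anion [Zn…]: ligand charges -5, Zn(II) ⇒ ion charge 3−.
One 3+ cation balances one 3− anion.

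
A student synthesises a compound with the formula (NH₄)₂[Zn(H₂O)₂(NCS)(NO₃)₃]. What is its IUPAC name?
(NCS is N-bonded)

ammonium diaquaisothiocyanatotrinitratozincate(II)

The 2 ammonium counter-ions carry a total charge of +2, so each complex ion is 2−.
Ligand charges: 1×isothiocyanato (-1 each), 2×aqua (neutral), 3×nitrato (-1 each); total -4. So Zn + (-4) = 2−, giving Zn = +2.
The complex ion is anionic, so zinc takes the -ate form zincate(II).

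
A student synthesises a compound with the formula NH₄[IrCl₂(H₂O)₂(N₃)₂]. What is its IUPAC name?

The 1 ammonium counter-ion carries a total charge of +1, so each complex ion is 1−.
Ligand charges: 2×aqua (neutral), 2×azido (-1 each), 2×chloro (-1 each); total -4. So Ir + (-4) = 1−, giving Ir = +3.
Ligands are named alphabetically: aqua before azido before chloro.
The complex ion is anionic, so iridium takes the -ate form iridate(III).

ammonium diaquadiazidodichloroiridate(III)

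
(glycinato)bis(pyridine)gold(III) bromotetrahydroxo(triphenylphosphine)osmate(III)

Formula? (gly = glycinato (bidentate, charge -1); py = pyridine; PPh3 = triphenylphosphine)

Cation [Au…]: ligand charges -1, Au(III) ⇒ ion charge 2+.
Anion [Os…]: ligand charges -5, Os(III) ⇒ ion charge 2−.
One 2+ cation balances one 2− anion.

[Au(gly)(py)2][OsBr(OH)4(PPh3)]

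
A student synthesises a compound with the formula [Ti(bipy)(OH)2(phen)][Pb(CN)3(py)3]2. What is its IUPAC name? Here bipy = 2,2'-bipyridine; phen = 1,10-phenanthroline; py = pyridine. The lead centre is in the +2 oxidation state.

Both ions are complex: the cation is named first with the plain metal name, the anion second with the -ate form; each ion's ligands are alphabetised independently.
Pb is given as +2; the anion's ligand charges sum to -3, so the complex anion is 1−.
With 2 anions per cation, the cation must be 2×1 = 2+.
Cation: ligand charges sum to -2; for the ion to be 2+, Ti = +4.

(2,2'-bipyridine)dihydroxo(1,10-phenanthroline)titanium(IV) tricyanotris(pyridine)plumbate(II)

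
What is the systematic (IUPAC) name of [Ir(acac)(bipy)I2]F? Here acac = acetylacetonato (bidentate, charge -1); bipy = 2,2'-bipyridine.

The 1 fluoride counter-ion carries a total charge of -1, so each complex ion is 1+.
Ligand charges: 2×iodo (-1 each), 1×acetylacetonato (-1 each), 1×2,2'-bipyridine (neutral); total -3. So Ir + (-3) = 1+, giving Ir = +4.
Ligands are named alphabetically: acetylacetonato before bipyridine before iodo.

(acetylacetonato)(2,2'-bipyridine)diiodoiridium(IV) fluoride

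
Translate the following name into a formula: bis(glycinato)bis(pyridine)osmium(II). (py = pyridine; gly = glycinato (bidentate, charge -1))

Ligands: 2 pyridine (py, neutral), 2 glycinato (gly, -1). Ligand charge sum = -2.
With Os in oxidation state +2, the complex ion is [Os...].

[Os(gly)2(py)2]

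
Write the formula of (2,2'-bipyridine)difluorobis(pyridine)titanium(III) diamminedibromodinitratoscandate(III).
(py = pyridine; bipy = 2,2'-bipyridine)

Cation [Ti…]: ligand charges -2, Ti(III) ⇒ ion charge 1+.
Anion [Sc…]: ligand charges -4, Sc(III) ⇒ ion charge 1−.

[Ti(bipy)F2(py)2][ScBr2(NH3)2(NO3)2]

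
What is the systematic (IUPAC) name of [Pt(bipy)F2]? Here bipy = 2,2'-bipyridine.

There is no counter-ion, so the complex is neutral overall.
Ligand charges: 1×2,2'-bipyridine (neutral), 2×fluoro (-1 each); total -2. So Pt + (-2) = 0, giving Pt = +2.
Ligands are named alphabetically: bipyridine before fluoro.

(2,2'-bipyridine)difluoroplatinum(II)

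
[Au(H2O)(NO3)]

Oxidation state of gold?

No counter-ion: the bracketed complex is neutral.
Ligand charges: 1×NO3 = -1; 1×H2O neutral; sum -1.
Au + (-1) = 0 ⇒ Au is +1.

+1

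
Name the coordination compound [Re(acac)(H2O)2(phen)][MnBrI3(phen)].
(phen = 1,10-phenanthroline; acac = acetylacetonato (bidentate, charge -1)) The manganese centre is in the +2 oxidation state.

Mn is given as +2; the anion's ligand charges sum to -4, so the complex anion is 2−.
A 1:1 salt means the cation carries the equal and opposite charge, 2+.
Cation: ligand charges sum to -1; for the ion to be 2+, Re = +3.

(acetylacetonato)diaqua(1,10-phenanthroline)rhenium(III) bromotriiodo(1,10-phenanthroline)manganate(II)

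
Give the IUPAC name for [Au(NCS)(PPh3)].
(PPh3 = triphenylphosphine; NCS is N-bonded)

There is no counter-ion, so the complex is neutral overall.
Ligand charges: 1×triphenylphosphine (neutral), 1×isothiocyanato (-1 each); total -1. So Au + (-1) = 0, giving Au = +1.
Ligands are named alphabetically: isothiocyanato before triphenylphosphine.

isothiocyanato(triphenylphosphine)gold(I)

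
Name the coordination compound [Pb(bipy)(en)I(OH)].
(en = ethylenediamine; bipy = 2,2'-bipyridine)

There is no counter-ion, so the complex is neutral overall.
Ligand charges: 1×ethylenediamine (neutral), 1×iodo (-1 each), 1×2,2'-bipyridine (neutral), 1×hydroxo (-1 each); total -2. So Pb + (-2) = 0, giving Pb = +2.
Ligands are named alphabetically: bipyridine before ethylenediamine before hydroxo before iodo.

(2,2'-bipyridine)(ethylenediamine)hydroxoiodolead(II)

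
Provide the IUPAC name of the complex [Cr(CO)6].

hexacarbonylchromium(0)

There is no counter-ion, so the complex is neutral overall.
Ligand charges: 6×carbonyl (neutral); total 0. So Cr + (0) = 0, giving Cr = 0.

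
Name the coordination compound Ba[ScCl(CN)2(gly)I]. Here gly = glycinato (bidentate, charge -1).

barium chlorodicyano(glycinato)iodoscandate(III)

The 1 barium counter-ion carries a total charge of +2, so each complex ion is 2−.
Ligand charges: 1×iodo (-1 each), 2×cyano (-1 each), 1×glycinato (-1 each), 1×chloro (-1 each); total -5. So Sc + (-5) = 2−, giving Sc = +3.
The complex ion is anionic, so scandium takes the -ate form scandate(III).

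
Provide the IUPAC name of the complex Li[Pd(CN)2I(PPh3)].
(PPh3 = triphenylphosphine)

lithium dicyanoiodo(triphenylphosphine)palladate(II)

The 1 lithium counter-ion carries a total charge of +1, so each complex ion is 1−.
Ligand charges: 1×triphenylphosphine (neutral), 1×iodo (-1 each), 2×cyano (-1 each); total -3. So Pd + (-3) = 1−, giving Pd = +2.
The complex ion is anionic, so palladium takes the -ate form palladate(II).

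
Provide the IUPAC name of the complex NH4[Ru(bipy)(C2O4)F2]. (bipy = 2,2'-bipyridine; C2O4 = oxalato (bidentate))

The 1 ammonium counter-ion carries a total charge of +1, so each complex ion is 1−.
Ligand charges: 1×2,2'-bipyridine (neutral), 1×oxalato (-2 each), 2×fluoro (-1 each); total -4. So Ru + (-4) = 1−, giving Ru = +3.
Ligands are named alphabetically: bipyridine before fluoro before oxalato.
The complex ion is anionic, so ruthenium takes the -ate form ruthenate(III).

ammonium (2,2'-bipyridine)difluorooxalatoruthenate(III)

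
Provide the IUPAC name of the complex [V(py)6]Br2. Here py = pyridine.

The 2 bromide counter-ions carry a total charge of -2, so each complex ion is 2+.
Ligand charges: 6×pyridine (neutral); total 0. So V + (0) = 2+, giving V = +2.

hexakis(pyridine)vanadium(II) bromide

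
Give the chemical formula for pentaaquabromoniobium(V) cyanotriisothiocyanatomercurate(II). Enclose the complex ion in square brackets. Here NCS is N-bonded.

Cation [Nb…]: ligand charges -1, Nb(V) ⇒ ion charge 4+.
Anion [Hg…]: ligand charges -4, Hg(II) ⇒ ion charge 2−.

[NbBr(H2O)5][Hg(CN)(NCS)3]2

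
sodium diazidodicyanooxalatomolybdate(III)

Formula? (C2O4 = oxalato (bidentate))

Na3[Mo(C2O4)(CN)2(N3)2]

Ligands: 2 azido (N3, -1), 2 cyano (CN, -1), 1 oxalato (C2O4, -2). Ligand charge sum = -6.
Charge balance with sodium (+1) requires 1 complex ion per 3 sodium.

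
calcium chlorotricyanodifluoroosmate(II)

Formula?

Ca2[OsCl(CN)3F2]

Ligands: 3 cyano (CN, -1), 2 fluoro (F, -1), 1 chloro (Cl, -1). Ligand charge sum = -6.
With Os in oxidation state +2, the complex ion is [Os...]^4−.
Charge balance with calcium (+2) requires 1 complex ion per 2 calcium.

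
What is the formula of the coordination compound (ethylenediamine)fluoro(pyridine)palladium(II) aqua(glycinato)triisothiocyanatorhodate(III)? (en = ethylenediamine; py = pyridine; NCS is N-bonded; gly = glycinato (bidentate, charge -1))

[Pd(en)F(py)][Rh(gly)(H2O)(NCS)3]

Cation [Pd…]: ligand charges -1, Pd(II) ⇒ ion charge 1+.
Anion [Rh…]: ligand charges -4, Rh(III) ⇒ ion charge 1−.
One 1+ cation balances one 1− anion.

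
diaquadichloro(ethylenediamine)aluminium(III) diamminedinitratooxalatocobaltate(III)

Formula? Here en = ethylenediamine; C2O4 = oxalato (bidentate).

[AlCl2(en)(H2O)2][Co(C2O4)(NH3)2(NO3)2]

Cation [Al…]: ligand charges -2, Al(III) ⇒ ion charge 1+.
Anion [Co…]: ligand charges -4, Co(III) ⇒ ion charge 1−.
One 1+ cation balances one 1− anion.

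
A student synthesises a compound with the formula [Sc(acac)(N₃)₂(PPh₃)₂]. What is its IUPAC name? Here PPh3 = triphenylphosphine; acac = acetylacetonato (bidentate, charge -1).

(acetylacetonato)diazidobis(triphenylphosphine)scandium(III)

There is no counter-ion, so the complex is neutral overall.
Ligand charges: 2×triphenylphosphine (neutral), 1×acetylacetonato (-1 each), 2×azido (-1 each); total -3. So Sc + (-3) = 0, giving Sc = +3.
Ligands are named alphabetically: acetylacetonato before azido before triphenylphosphine.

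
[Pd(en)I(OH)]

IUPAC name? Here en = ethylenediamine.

There is no counter-ion, so the complex is neutral overall.
Ligand charges: 1×iodo (-1 each), 1×ethylenediamine (neutral), 1×hydroxo (-1 each); total -2. So Pd + (-2) = 0, giving Pd = +2.
Ligands are named alphabetically: ethylenediamine before hydroxo before iodo.

(ethylenediamine)hydroxoiodopalladium(II)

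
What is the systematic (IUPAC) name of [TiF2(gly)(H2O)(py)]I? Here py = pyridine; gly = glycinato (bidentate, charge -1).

The 1 iodide counter-ion carries a total charge of -1, so each complex ion is 1+.
Ligand charges: 1×pyridine (neutral), 1×aqua (neutral), 1×glycinato (-1 each), 2×fluoro (-1 each); total -3. So Ti + (-3) = 1+, giving Ti = +4.
Ligands are named alphabetically: aqua before fluoro before glycinato before pyridine.

aquadifluoro(glycinato)(pyridine)titanium(IV) iodide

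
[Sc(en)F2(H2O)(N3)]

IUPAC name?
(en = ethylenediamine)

There is no counter-ion, so the complex is neutral overall.
Ligand charges: 1×azido (-1 each), 2×fluoro (-1 each), 1×aqua (neutral), 1×ethylenediamine (neutral); total -3. So Sc + (-3) = 0, giving Sc = +3.
Ligands are named alphabetically: aqua before azido before ethylenediamine before fluoro.

aquaazido(ethylenediamine)difluoroscandium(III)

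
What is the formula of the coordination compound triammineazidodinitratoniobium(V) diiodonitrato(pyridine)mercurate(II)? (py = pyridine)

[Nb(N3)(NH3)3(NO3)2][HgI2(NO3)(py)]2

Cation [Nb…]: ligand charges -3, Nb(V) ⇒ ion charge 2+.
Anion [Hg…]: ligand charges -3, Hg(II) ⇒ ion charge 1−.
One 2+ cation requires 2 of the 1− anion.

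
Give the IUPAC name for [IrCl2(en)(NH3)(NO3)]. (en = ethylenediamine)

amminedichloro(ethylenediamine)nitratoiridium(III)

There is no counter-ion, so the complex is neutral overall.
Ligand charges: 2×chloro (-1 each), 1×ammine (neutral), 1×nitrato (-1 each), 1×ethylenediamine (neutral); total -3. So Ir + (-3) = 0, giving Ir = +3.
Ligands are named alphabetically: ammine before chloro before ethylenediamine before nitrato.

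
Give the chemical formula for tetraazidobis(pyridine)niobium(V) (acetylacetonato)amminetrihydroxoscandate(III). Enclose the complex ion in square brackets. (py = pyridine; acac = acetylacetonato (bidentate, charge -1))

[Nb(N3)4(py)2][Sc(acac)(NH3)(OH)3]

Cation [Nb…]: ligand charges -4, Nb(V) ⇒ ion charge 1+.
Anion [Sc…]: ligand charges -4, Sc(III) ⇒ ion charge 1−.
One 1+ cation balances one 1− anion.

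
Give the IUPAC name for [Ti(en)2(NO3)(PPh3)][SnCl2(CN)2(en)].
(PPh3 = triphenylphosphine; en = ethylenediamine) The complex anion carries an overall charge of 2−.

The complex anion is given as 2−; its ligand charges sum to -4, so Sn = +2.
A 1:1 salt means the cation carries the equal and opposite charge, 2+.
Cation: ligand charges sum to -1; for the ion to be 2+, Ti = +3.

bis(ethylenediamine)nitrato(triphenylphosphine)titanium(III) dichlorodicyano(ethylenediamine)stannate(II)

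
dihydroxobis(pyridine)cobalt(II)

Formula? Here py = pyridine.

[Co(OH)2(py)2]

Ligands: 2 pyridine (py, neutral), 2 hydroxo (OH, -1). Ligand charge sum = -2.
With Co in oxidation state +2, the complex ion is [Co...].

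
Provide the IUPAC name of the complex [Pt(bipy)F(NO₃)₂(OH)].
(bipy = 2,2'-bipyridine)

There is no counter-ion, so the complex is neutral overall.
Ligand charges: 1×2,2'-bipyridine (neutral), 1×fluoro (-1 each), 2×nitrato (-1 each), 1×hydroxo (-1 each); total -4. So Pt + (-4) = 0, giving Pt = +4.
Ligands are named alphabetically: bipyridine before fluoro before hydroxo before nitrato.

(2,2'-bipyridine)fluorohydroxodinitratoplatinum(IV)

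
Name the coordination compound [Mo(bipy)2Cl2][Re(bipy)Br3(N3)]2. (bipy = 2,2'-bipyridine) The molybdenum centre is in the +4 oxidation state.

Both ions are complex: the cation is named first with the plain metal name, the anion second with the -ate form; each ion's ligands are alphabetised independently.
Mo is given as +4; the cation's ligand charges sum to -2, so the complex cation is 2+.
With 2 anions per cation, each anion must be 2/2 = 1−.
Anion: ligand charges sum to -4; for the ion to be 1−, Re = +3.

bis(2,2'-bipyridine)dichloromolybdenum(IV) azido(2,2'-bipyridine)tribromorhenate(III)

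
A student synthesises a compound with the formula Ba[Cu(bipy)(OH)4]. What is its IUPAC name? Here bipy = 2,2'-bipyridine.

barium (2,2'-bipyridine)tetrahydroxocuprate(II)

The 1 barium counter-ion carries a total charge of +2, so each complex ion is 2−.
Ligand charges: 1×2,2'-bipyridine (neutral), 4×hydroxo (-1 each); total -4. So Cu + (-4) = 2−, giving Cu = +2.
Ligands are named alphabetically: bipyridine before hydroxo.
The complex ion is anionic, so copper takes the -ate form cuprate(II).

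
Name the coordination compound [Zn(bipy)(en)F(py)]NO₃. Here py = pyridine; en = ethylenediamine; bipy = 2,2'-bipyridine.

(2,2'-bipyridine)(ethylenediamine)fluoro(pyridine)zinc(II) nitrate

The 1 nitrate counter-ion carries a total charge of -1, so each complex ion is 1+.
Ligand charges: 1×pyridine (neutral), 1×ethylenediamine (neutral), 1×fluoro (-1 each), 1×2,2'-bipyridine (neutral); total -1. So Zn + (-1) = 1+, giving Zn = +2.
Ligands are named alphabetically: bipyridine before ethylenediamine before fluoro before pyridine.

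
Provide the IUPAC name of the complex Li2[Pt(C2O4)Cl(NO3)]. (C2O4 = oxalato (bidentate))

The 2 lithium counter-ions carry a total charge of +2, so each complex ion is 2−.
Ligand charges: 1×oxalato (-2 each), 1×chloro (-1 each), 1×nitrato (-1 each); total -4. So Pt + (-4) = 2−, giving Pt = +2.
Ligands are named alphabetically: chloro before nitrato before oxalato.
The complex ion is anionic, so platinum takes the -ate form platinate(II).

lithium chloronitratooxalatoplatinate(II)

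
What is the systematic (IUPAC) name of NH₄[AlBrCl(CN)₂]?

The 1 ammonium counter-ion carries a total charge of +1, so each complex ion is 1−.
Ligand charges: 1×chloro (-1 each), 2×cyano (-1 each), 1×bromo (-1 each); total -4. So Al + (-4) = 1−, giving Al = +3.
The complex ion is anionic, so aluminium takes the -ate form aluminate(III).

ammonium bromochlorodicyanoaluminate(III)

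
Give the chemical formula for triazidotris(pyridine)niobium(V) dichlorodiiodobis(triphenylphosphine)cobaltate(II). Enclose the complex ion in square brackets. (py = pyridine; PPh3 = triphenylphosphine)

[Nb(N3)3(py)3][CoCl2I2(PPh3)2]

Cation [Nb…]: ligand charges -3, Nb(V) ⇒ ion charge 2+.
Anion [Co…]: ligand charges -4, Co(II) ⇒ ion charge 2−.
One 2+ cation balances one 2− anion.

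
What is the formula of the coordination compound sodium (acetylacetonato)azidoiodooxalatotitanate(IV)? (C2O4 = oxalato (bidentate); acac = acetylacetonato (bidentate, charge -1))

Ligands: 1 azido (N3, -1), 1 oxalato (C2O4, -2), 1 iodo (I, -1), 1 acetylacetonato (acac, -1). Ligand charge sum = -5.
With Ti in oxidation state +4, the complex ion is [Ti...]^1−.
Charge balance with sodium (+1) requires 1 complex ion per 1 sodium.

Na[Ti(acac)(C2O4)I(N3)]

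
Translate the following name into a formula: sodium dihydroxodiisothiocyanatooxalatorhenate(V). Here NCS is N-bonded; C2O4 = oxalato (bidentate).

Ligands: 2 isothiocyanato (NCS, -1), 2 hydroxo (OH, -1), 1 oxalato (C2O4, -2). Ligand charge sum = -6.
With Re in oxidation state +5, the complex ion is [Re...]^1−.
Charge balance with sodium (+1) requires 1 complex ion per 1 sodium.

Na[Re(C2O4)(NCS)2(OH)2]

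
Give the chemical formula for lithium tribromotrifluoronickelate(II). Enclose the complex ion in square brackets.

Li4[NiBr3F3]

Ligands: 3 bromo (Br, -1), 3 fluoro (F, -1). Ligand charge sum = -6.
Charge balance with lithium (+1) requires 1 complex ion per 4 lithium.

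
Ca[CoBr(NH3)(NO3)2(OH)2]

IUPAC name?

calcium amminebromodihydroxodinitratocobaltate(III)

The 1 calcium counter-ion carries a total charge of +2, so each complex ion is 2−.
Ligand charges: 1×bromo (-1 each), 2×hydroxo (-1 each), 1×ammine (neutral), 2×nitrato (-1 each); total -5. So Co + (-5) = 2−, giving Co = +3.
Ligands are named alphabetically: ammine before bromo before hydroxo before nitrato.
The complex ion is anionic, so cobalt takes the -ate form cobaltate(III).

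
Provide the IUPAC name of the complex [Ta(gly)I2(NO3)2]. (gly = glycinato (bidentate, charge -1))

(glycinato)diiododinitratotantalum(V)

There is no counter-ion, so the complex is neutral overall.
Ligand charges: 1×glycinato (-1 each), 2×iodo (-1 each), 2×nitrato (-1 each); total -5. So Ta + (-5) = 0, giving Ta = +5.
Ligands are named alphabetically: glycinato before iodo before nitrato.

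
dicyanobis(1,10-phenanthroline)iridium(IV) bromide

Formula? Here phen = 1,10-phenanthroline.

[Ir(CN)2(phen)2]Br2

Ligands: 2 cyano (CN, -1), 2 1,10-phenanthroline (phen, neutral). Ligand charge sum = -2.
Charge balance with bromide (-1) requires 1 complex ion per 2 bromide.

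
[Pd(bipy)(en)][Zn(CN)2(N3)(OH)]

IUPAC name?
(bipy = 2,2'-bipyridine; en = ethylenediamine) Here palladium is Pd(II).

Pd is given as +2; the cation's ligand charges sum to 0, so the complex cation is 2+.
A 1:1 salt means the anion carries the equal and opposite charge, 2−.
Anion: ligand charges sum to -4; for the ion to be 2−, Zn = +2.

(2,2'-bipyridine)(ethylenediamine)palladium(II) azidodicyanohydroxozincate(II)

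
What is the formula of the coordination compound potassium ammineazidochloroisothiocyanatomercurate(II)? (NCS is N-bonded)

Ligands: 1 ammine (NH3, neutral), 1 isothiocyanato (NCS, -1), 1 chloro (Cl, -1), 1 azido (N3, -1). Ligand charge sum = -3.
With Hg in oxidation state +2, the complex ion is [Hg...]^1−.
Charge balance with potassium (+1) requires 1 complex ion per 1 potassium.

K[HgCl(N3)(NCS)(NH3)]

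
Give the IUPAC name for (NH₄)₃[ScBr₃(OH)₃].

The 3 ammonium counter-ions carry a total charge of +3, so each complex ion is 3−.
Ligand charges: 3×hydroxo (-1 each), 3×bromo (-1 each); total -6. So Sc + (-6) = 3−, giving Sc = +3.
Ligands are named alphabetically: bromo before hydroxo.
The complex ion is anionic, so scandium takes the -ate form scandate(III).

ammonium tribromotrihydroxoscandate(III)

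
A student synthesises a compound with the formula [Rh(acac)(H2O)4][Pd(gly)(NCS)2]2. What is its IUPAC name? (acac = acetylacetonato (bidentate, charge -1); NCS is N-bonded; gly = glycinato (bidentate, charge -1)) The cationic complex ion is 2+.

The complex cation is given as 2+; its ligand charges sum to -1, so Rh = +3.
With 2 anions per cation, each anion must be 2/2 = 1−.
Anion: ligand charges sum to -3; for the ion to be 1−, Pd = +2.

(acetylacetonato)tetraaquarhodium(III) (glycinato)diisothiocyanatopalladate(II)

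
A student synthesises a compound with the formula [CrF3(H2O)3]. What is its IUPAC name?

triaquatrifluorochromium(III)

There is no counter-ion, so the complex is neutral overall.
Ligand charges: 3×fluoro (-1 each), 3×aqua (neutral); total -3. So Cr + (-3) = 0, giving Cr = +3.
Ligands are named alphabetically: aqua before fluoro.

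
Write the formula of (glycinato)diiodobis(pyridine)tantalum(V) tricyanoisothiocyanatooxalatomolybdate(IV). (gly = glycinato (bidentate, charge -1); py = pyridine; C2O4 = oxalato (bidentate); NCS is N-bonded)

Cation [Ta…]: ligand charges -3, Ta(V) ⇒ ion charge 2+.
Anion [Mo…]: ligand charges -6, Mo(IV) ⇒ ion charge 2−.

[Ta(gly)I2(py)2][Mo(C2O4)(CN)3(NCS)]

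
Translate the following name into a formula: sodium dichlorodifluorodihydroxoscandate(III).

Ligands: 2 hydroxo (OH, -1), 2 fluoro (F, -1), 2 chloro (Cl, -1). Ligand charge sum = -6.
Charge balance with sodium (+1) requires 1 complex ion per 3 sodium.

Na3[ScCl2F2(OH)2]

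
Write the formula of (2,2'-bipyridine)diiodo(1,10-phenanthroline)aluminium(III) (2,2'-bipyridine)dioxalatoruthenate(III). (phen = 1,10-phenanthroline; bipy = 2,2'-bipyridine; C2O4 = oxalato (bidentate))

Cation [Al…]: ligand charges -2, Al(III) ⇒ ion charge 1+.
Anion [Ru…]: ligand charges -4, Ru(III) ⇒ ion charge 1−.
One 1+ cation balances one 1− anion.

[Al(bipy)I2(phen)][Ru(bipy)(C2O4)2]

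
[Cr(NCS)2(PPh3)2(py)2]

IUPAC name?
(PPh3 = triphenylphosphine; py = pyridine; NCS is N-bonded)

diisothiocyanatobis(pyridine)bis(triphenylphosphine)chromium(II)

There is no counter-ion, so the complex is neutral overall.
Ligand charges: 2×triphenylphosphine (neutral), 2×pyridine (neutral), 2×isothiocyanato (-1 each); total -2. So Cr + (-2) = 0, giving Cr = +2.
Ligands are named alphabetically: isothiocyanato before pyridine before triphenylphosphine.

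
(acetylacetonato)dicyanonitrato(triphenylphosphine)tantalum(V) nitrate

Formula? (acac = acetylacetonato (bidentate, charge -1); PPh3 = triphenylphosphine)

[Ta(acac)(CN)2(NO3)(PPh3)]NO3

Ligands: 1 acetylacetonato (acac, -1), 1 triphenylphosphine (PPh3, neutral), 2 cyano (CN, -1), 1 nitrato (NO3, -1). Ligand charge sum = -4.
With Ta in oxidation state +5, the complex ion is [Ta...]^1+.
Charge balance with nitrate (-1) requires 1 complex ion per 1 nitrate.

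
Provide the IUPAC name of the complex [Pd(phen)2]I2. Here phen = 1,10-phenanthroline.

The 2 iodide counter-ions carry a total charge of -2, so each complex ion is 2+.
Ligand charges: 2×1,10-phenanthroline (neutral); total 0. So Pd + (0) = 2+, giving Pd = +2.

bis(1,10-phenanthroline)palladium(II) iodide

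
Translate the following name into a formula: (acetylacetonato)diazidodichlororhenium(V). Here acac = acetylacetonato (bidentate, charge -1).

[Re(acac)Cl2(N3)2]

Ligands: 2 chloro (Cl, -1), 1 acetylacetonato (acac, -1), 2 azido (N3, -1). Ligand charge sum = -5.
With Re in oxidation state +5, the complex ion is [Re...].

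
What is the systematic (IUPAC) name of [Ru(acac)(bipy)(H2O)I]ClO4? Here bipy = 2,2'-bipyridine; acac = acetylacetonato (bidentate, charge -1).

The 1 perchlorate counter-ion carries a total charge of -1, so each complex ion is 1+.
Ligand charges: 1×aqua (neutral), 1×2,2'-bipyridine (neutral), 1×iodo (-1 each), 1×acetylacetonato (-1 each); total -2. So Ru + (-2) = 1+, giving Ru = +3.
Ligands are named alphabetically: acetylacetonato before aqua before bipyridine before iodo.

(acetylacetonato)aqua(2,2'-bipyridine)iodoruthenium(III) perchlorate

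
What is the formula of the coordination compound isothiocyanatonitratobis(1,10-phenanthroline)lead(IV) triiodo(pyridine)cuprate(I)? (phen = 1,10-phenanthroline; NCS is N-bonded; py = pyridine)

Cation [Pb…]: ligand charges -2, Pb(IV) ⇒ ion charge 2+.
Anion [Cu…]: ligand charges -3, Cu(I) ⇒ ion charge 2−.
One 2+ cation balances one 2− anion.

[Pb(NCS)(NO3)(phen)2][CuI3(py)]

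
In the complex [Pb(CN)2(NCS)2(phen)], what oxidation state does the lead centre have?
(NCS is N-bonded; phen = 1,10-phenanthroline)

No counter-ion: the bracketed complex is neutral.
Ligand charges: 2×CN = -2; 2×NCS = -2; 1×phen neutral; sum -4.
Pb + (-4) = 0 ⇒ Pb is +4.

+4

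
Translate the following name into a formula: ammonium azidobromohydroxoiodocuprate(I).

Ligands: 1 iodo (I, -1), 1 azido (N3, -1), 1 bromo (Br, -1), 1 hydroxo (OH, -1). Ligand charge sum = -4.
Charge balance with ammonium (+1) requires 1 complex ion per 3 ammonium.

(NH4)3[CuBrI(N3)(OH)]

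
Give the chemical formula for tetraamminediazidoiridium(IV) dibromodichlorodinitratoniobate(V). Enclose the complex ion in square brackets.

Cation [Ir…]: ligand charges -2, Ir(IV) ⇒ ion charge 2+.
Anion [Nb…]: ligand charges -6, Nb(V) ⇒ ion charge 1−.
One 2+ cation requires 2 of the 1− anion.

[Ir(N3)2(NH3)4][NbBr2Cl2(NO3)2]2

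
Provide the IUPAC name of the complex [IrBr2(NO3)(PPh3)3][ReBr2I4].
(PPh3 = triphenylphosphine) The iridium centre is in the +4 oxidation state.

Both ions are complex: the cation is named first with the plain metal name, the anion second with the -ate form; each ion's ligands are alphabetised independently.
Ir is given as +4; the cation's ligand charges sum to -3, so the complex cation is 1+.
A 1:1 salt means the anion carries the equal and opposite charge, 1−.
Anion: ligand charges sum to -6; for the ion to be 1−, Re = +5.

dibromonitratotris(triphenylphosphine)iridium(IV) dibromotetraiodorhenate(V)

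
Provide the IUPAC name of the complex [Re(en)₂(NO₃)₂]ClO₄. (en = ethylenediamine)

The 1 perchlorate counter-ion carries a total charge of -1, so each complex ion is 1+.
Ligand charges: 2×nitrato (-1 each), 2×ethylenediamine (neutral); total -2. So Re + (-2) = 1+, giving Re = +3.
Ligands are named alphabetically: ethylenediamine before nitrato.

bis(ethylenediamine)dinitratorhenium(III) perchlorate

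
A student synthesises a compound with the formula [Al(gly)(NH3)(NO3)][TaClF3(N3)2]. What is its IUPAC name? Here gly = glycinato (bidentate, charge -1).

ammine(glycinato)nitratoaluminium(III) diazidochlorotrifluorotantalate(V)

Both ions are complex: the cation is named first with the plain metal name, the anion second with the -ate form; each ion's ligands are alphabetised independently.
Aluminium is always +3 in its complexes; the cation's ligand charges sum to -2, so the complex cation is 1+.
A 1:1 salt means the anion carries the equal and opposite charge, 1−.
Anion: ligand charges sum to -6; for the ion to be 1−, Ta = +5.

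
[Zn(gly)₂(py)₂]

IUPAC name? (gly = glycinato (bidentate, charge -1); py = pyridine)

bis(glycinato)bis(pyridine)zinc(II)

There is no counter-ion, so the complex is neutral overall.
Ligand charges: 2×glycinato (-1 each), 2×pyridine (neutral); total -2. So Zn + (-2) = 0, giving Zn = +2.
Ligands are named alphabetically: glycinato before pyridine.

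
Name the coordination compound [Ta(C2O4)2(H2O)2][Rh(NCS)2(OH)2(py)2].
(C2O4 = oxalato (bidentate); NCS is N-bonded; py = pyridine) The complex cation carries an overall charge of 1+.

Both ions are complex: the cation is named first with the plain metal name, the anion second with the -ate form; each ion's ligands are alphabetised independently.
The complex cation is given as 1+; its ligand charges sum to -4, so Ta = +5.
A 1:1 salt means the anion carries the equal and opposite charge, 1−.
Anion: ligand charges sum to -4; for the ion to be 1−, Rh = +3.

diaquadioxalatotantalum(V) dihydroxodiisothiocyanatobis(pyridine)rhodate(III)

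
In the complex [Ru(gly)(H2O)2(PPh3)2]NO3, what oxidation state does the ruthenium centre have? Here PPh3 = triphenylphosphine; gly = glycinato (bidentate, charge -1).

1 nitrate outside the brackets (-1 each) → the complex ion is 1+.
Ligand charges: 2×H2O neutral; 2×PPh3 neutral; 1×gly = -1; sum -1.
Ru + (-1) = 1+ ⇒ Ru is +2.

+2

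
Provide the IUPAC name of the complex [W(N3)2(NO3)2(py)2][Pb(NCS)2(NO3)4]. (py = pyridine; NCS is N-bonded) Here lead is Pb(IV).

Both ions are complex: the cation is named first with the plain metal name, the anion second with the -ate form; each ion's ligands are alphabetised independently.
Pb is given as +4; the anion's ligand charges sum to -6, so the complex anion is 2−.
A 1:1 salt means the cation carries the equal and opposite charge, 2+.
Cation: ligand charges sum to -4; for the ion to be 2+, W = +6.

diazidodinitratobis(pyridine)tungsten(VI) diisothiocyanatotetranitratoplumbate(IV)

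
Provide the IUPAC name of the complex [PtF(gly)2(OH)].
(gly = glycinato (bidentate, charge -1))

fluorobis(glycinato)hydroxoplatinum(IV)

There is no counter-ion, so the complex is neutral overall.
Ligand charges: 2×glycinato (-1 each), 1×fluoro (-1 each), 1×hydroxo (-1 each); total -4. So Pt + (-4) = 0, giving Pt = +4.
Ligands are named alphabetically: fluoro before glycinato before hydroxo.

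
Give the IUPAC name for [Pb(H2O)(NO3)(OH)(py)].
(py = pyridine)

There is no counter-ion, so the complex is neutral overall.
Ligand charges: 1×pyridine (neutral), 1×nitrato (-1 each), 1×hydroxo (-1 each), 1×aqua (neutral); total -2. So Pb + (-2) = 0, giving Pb = +2.
Ligands are named alphabetically: aqua before hydroxo before nitrato before pyridine.

aquahydroxonitrato(pyridine)lead(II)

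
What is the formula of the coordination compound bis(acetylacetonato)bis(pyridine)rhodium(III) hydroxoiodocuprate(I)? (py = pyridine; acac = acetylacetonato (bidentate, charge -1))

Cation [Rh…]: ligand charges -2, Rh(III) ⇒ ion charge 1+.
Anion [Cu…]: ligand charges -2, Cu(I) ⇒ ion charge 1−.
One 1+ cation balances one 1− anion.

[Rh(acac)2(py)2][CuI(OH)]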